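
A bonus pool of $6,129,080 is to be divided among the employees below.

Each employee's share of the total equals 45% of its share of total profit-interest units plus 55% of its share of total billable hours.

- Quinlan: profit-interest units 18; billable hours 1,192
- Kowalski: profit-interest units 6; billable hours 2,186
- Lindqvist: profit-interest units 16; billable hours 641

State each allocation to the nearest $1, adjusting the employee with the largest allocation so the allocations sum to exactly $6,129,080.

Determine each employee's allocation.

Quinlan: $2,240,946 · Kowalski: $2,247,252 · Lindqvist: $1,640,882

Profit-interest units total 40; billable hours total 4,019.
Composite weights (45% profit-interest units + 55% billable hours): Quinlan 0.3656; Kowalski 0.3667; Lindqvist 0.2677.
Proportional shares: Quinlan 2,240,945.83; Kowalski 2,247,251.81; Lindqvist 1,640,882.36.
After rounding ($1): Quinlan $2,240,946; Kowalski $2,247,252; Lindqvist $1,640,882. Sum = $6,129,080.
No rounding difference to absorb.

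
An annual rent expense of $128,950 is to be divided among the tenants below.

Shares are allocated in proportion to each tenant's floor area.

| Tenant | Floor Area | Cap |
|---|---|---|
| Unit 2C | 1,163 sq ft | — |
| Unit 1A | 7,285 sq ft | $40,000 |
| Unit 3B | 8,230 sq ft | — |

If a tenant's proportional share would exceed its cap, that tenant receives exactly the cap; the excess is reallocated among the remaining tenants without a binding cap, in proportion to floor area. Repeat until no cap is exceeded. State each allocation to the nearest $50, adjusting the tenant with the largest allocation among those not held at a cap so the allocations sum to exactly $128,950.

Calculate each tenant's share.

Combined floor area = 16,678.
Pro-rata shares before constraints: Unit 2C 8,992.02; Unit 1A 56,325.74; Unit 3B 63,632.24.
Cap binds for Unit 1A ($40,000); balance $88,950 reallocated over remaining floor area 9,393.
Remaining shares: Unit 2C 11,013.40 → $11,000; Unit 3B 77,936.60 → $77,950.

Unit 2C: $11,000 | Unit 1A: $40,000 | Unit 3B: $77,950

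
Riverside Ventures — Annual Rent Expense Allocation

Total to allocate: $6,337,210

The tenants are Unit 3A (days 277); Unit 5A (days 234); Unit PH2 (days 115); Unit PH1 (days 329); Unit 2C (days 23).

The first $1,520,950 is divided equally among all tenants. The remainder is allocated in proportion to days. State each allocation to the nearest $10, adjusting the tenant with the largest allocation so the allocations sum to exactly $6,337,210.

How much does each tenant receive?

Unit 3A: $1,668,300; Unit 5A: $1,456,550; Unit PH2: $870,520; Unit PH1: $1,924,380; Unit 2C: $417,460

First tranche $1,520,950 split equally: $304,190 each.
Remainder $4,816,260 by days (total 978): Unit 3A 1,364,114.54 → $1,364,110; Unit 5A 1,152,356.69 → $1,152,360; Unit PH2 566,329.14 → $566,330; Unit PH1 1,620,193.80 → $1,620,190; Unit 2C 113,265.83 → $113,270.
Totals: Unit 3A $304,190 + $1,364,110 = $1,668,300; Unit 5A $304,190 + $1,152,360 = $1,456,550; Unit PH2 $304,190 + $566,330 = $870,520; Unit PH1 $304,190 + $1,620,190 = $1,924,380; Unit 2C $304,190 + $113,270 = $417,460.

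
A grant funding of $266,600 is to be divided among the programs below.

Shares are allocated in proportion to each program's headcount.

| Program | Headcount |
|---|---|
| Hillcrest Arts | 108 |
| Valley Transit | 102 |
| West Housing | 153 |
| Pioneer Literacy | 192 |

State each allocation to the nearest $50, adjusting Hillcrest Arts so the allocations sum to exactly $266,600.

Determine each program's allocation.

Hillcrest Arts: $51,850; Valley Transit: $49,000; West Housing: $73,500; Pioneer Literacy: $92,250

Headcount total: 555.
Unrounded shares: Hillcrest Arts 108/555 × $266,600 = 51,878.92; Valley Transit 102/555 × $266,600 = 48,996.76; West Housing 153/555 × $266,600 = 73,495.14; Pioneer Literacy 192/555 × $266,600 = 92,229.19.
At nearest $50: Hillcrest Arts $51,900; Valley Transit $49,000; West Housing $73,500; Pioneer Literacy $92,250. Sum = $266,650.
Difference $266,600 − $266,650 = −$50 applied to Hillcrest Arts: Hillcrest Arts becomes $51,850.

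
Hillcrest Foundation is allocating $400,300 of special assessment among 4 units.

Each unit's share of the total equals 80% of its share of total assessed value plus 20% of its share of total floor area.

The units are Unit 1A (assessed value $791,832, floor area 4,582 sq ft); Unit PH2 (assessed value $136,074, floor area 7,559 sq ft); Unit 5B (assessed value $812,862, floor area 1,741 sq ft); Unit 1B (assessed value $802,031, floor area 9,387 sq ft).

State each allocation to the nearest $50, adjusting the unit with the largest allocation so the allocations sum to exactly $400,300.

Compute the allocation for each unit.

Assessed value total 2,542,799; floor area total 23,269.
Blended shares (80% assessed value + 20% floor area): Unit 1A 0.2885; Unit PH2 0.1078; Unit 5B 0.2707; Unit 1B 0.3330.
Raw shares: Unit 1A 115,488.25; Unit PH2 43,144.87; Unit 5B 108,361.94; Unit 1B 133,304.94.
Rounded to nearest $50: Unit 1A $115,500; Unit PH2 $43,150; Unit 5B $108,350; Unit 1B $133,300. Sum = $400,300.
No rounding difference to absorb.

Unit 1A: $115,500; Unit PH2: $43,150; Unit 5B: $108,350; Unit 1B: $133,300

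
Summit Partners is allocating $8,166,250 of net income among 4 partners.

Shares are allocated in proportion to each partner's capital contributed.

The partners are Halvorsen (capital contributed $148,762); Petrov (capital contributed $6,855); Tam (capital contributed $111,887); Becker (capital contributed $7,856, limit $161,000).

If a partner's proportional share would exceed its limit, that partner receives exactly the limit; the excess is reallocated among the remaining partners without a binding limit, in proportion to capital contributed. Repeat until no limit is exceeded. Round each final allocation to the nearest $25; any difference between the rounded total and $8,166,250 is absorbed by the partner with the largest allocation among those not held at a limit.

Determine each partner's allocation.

Halvorsen: $4,451,800; Petrov: $205,150; Tam: $3,348,300; Becker: $161,000

Total capital contributed = 275,360.
Proportional shares (ignoring caps): Halvorsen 4,411,779.79; Petrov 203,296.21; Tam 3,318,191.51; Becker 232,982.50.
Cap binds for Becker ($161,000); balance $8,005,250 reallocated over remaining capital contributed 267,504.
Remaining shares: Halvorsen 4,451,810.07 → $4,451,800; Petrov 205,140.82 → $205,150; Tam 3,348,299.12 → $3,348,300.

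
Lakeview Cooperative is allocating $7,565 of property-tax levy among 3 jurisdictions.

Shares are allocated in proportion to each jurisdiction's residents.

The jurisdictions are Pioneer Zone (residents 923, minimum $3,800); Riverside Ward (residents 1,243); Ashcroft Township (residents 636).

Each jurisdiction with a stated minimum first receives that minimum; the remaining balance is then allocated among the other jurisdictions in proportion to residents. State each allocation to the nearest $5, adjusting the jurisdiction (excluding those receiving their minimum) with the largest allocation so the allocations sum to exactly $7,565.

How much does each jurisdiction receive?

Pioneer Zone: $3,800; Riverside Ward: $2,490; Ashcroft Township: $1,275

Minimums first: Pioneer Zone $3,800. Residual $3,765.
Residual split over remaining residents 1,879: Riverside Ward 2,490.63 → $2,490; Ashcroft Township 1,274.37 → $1,275.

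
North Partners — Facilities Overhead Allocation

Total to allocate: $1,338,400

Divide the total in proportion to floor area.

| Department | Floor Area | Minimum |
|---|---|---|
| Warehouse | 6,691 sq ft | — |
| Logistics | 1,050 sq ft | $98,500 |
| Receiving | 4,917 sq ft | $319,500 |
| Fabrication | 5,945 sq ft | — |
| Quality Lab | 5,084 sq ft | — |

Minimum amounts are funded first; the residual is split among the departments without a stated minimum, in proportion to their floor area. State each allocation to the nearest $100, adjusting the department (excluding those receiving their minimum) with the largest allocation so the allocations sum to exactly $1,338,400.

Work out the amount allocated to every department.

Fund the minimums — Logistics $98,500; Receiving $319,500. Remaining pool $920,400.
Remaining pool split over remaining floor area 17,720: Warehouse 347,539.30 → $347,500; Fabrication 308,791.08 → $308,800; Quality Lab 264,069.62 → $264,100.

Warehouse: $347,500 | Logistics: $98,500 | Receiving: $319,500 | Fabrication: $308,800 | Quality Lab: $264,100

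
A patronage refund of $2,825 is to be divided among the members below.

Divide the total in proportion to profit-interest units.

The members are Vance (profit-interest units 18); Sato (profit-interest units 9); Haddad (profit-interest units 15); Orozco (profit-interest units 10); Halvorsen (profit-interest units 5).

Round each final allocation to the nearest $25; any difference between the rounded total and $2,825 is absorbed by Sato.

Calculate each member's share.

Combined profit-interest units = 57.
Unrounded shares: Vance 18/57 × $2,825 = 892.11; Sato 9/57 × $2,825 = 446.05; Haddad 15/57 × $2,825 = 743.42; Orozco 10/57 × $2,825 = 495.61; Halvorsen 5/57 × $2,825 = 247.81.
Rounded to nearest $25: Vance $900; Sato $450; Haddad $750; Orozco $500; Halvorsen $250. Sum = $2,850.
Difference $2,825 − $2,850 = −$25 applied to Sato: Sato becomes $425.

Vance: $900 | Sato: $425 | Haddad: $750 | Orozco: $500 | Halvorsen: $250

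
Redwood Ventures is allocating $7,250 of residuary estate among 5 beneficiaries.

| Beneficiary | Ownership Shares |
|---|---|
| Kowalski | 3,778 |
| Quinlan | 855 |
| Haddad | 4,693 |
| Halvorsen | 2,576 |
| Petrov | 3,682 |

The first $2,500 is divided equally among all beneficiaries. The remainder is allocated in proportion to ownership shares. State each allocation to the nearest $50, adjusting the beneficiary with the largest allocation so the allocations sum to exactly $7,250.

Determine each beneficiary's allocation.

Equal tier: $2,500 ÷ 5 = $500 apiece.
Remainder $4,750 by ownership shares (total 15,584): Kowalski 1,151.53 → $1,150; Quinlan 260.60 → $250; Haddad 1,430.43 → $1,450; Halvorsen 785.16 → $800; Petrov 1,122.27 → $1,100.
Totals: Kowalski $500 + $1,150 = $1,650; Quinlan $500 + $250 = $750; Haddad $500 + $1,450 = $1,950; Halvorsen $500 + $800 = $1,300; Petrov $500 + $1,100 = $1,600.

Kowalski: $1,650; Quinlan: $750; Haddad: $1,950; Halvorsen: $1,300; Petrov: $1,600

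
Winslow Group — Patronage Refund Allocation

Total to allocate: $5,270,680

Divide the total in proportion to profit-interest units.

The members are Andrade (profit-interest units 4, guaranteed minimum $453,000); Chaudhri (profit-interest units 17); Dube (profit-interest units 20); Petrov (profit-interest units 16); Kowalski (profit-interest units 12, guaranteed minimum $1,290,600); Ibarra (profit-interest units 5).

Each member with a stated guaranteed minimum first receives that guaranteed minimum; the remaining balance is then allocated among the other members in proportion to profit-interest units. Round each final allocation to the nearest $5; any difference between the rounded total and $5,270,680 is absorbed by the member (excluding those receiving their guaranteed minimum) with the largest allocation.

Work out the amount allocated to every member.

Andrade: $453,000; Chaudhri: $1,033,800; Dube: $1,216,230; Petrov: $972,990; Kowalski: $1,290,600; Ibarra: $304,060

Fund the minimums — Andrade $453,000; Kowalski $1,290,600. Remaining pool $3,527,080.
Remaining pool split over remaining profit-interest units 58: Chaudhri 1,033,799.31 → $1,033,800; Dube 1,216,234.48 → $1,216,235; Petrov 972,987.59 → $972,990; Ibarra 304,058.62 → $304,060.
Rounding difference −$5 applied to Dube → $1,216,230.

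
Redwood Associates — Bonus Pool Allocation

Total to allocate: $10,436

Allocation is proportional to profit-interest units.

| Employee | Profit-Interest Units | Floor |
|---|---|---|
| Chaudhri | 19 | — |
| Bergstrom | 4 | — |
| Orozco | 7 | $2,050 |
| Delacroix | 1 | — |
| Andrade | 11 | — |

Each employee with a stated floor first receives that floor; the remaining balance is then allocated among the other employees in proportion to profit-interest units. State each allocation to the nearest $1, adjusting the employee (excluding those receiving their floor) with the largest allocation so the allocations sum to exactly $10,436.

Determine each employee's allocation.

Guaranteed amounts: Orozco $2,050. Balance $8,386.
Balance split over remaining profit-interest units 35: Chaudhri 4,552.40 → $4,552; Bergstrom 958.40 → $958; Delacroix 239.60 → $240; Andrade 2,635.60 → $2,636.

Chaudhri: $4,552; Bergstrom: $958; Orozco: $2,050; Delacroix: $240; Andrade: $2,636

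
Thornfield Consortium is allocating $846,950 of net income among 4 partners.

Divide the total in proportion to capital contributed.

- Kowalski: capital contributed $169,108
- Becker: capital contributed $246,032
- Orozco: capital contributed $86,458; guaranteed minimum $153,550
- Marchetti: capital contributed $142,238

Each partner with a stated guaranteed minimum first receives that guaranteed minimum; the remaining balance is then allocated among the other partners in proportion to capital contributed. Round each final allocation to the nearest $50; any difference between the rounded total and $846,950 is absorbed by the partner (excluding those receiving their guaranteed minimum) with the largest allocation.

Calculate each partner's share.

Guaranteed amounts: Orozco $153,550. Balance $693,400.
Balance split over remaining capital contributed 557,378: Kowalski 210,376.96 → $210,400; Becker 306,073.42 → $306,050; Marchetti 176,949.63 → $176,950.

Kowalski: $210,400 · Becker: $306,050 · Orozco: $153,550 · Marchetti: $176,950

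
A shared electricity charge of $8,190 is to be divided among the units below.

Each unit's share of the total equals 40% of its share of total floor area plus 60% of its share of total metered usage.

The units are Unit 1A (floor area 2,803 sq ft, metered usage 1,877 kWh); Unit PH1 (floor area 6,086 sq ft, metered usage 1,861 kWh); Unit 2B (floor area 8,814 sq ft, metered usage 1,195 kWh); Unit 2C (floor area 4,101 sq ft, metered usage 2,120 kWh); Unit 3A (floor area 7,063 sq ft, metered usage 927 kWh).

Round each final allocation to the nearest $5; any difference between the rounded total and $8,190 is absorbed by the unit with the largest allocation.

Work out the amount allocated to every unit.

Unit 1A: $1,475 · Unit PH1: $1,840 · Unit 2B: $1,735 · Unit 2C: $1,770 · Unit 3A: $1,370

Totals — floor area 28,867, metered usage 7,980.
Composite weights (40% floor area + 60% metered usage): Unit 1A 0.1800; Unit PH1 0.2243; Unit 2B 0.2120; Unit 2C 0.2162; Unit 3A 0.1676.
Proportional shares: Unit 1A 1,473.94; Unit PH1 1,836.66; Unit 2B 1,736.13; Unit 2C 1,770.88; Unit 3A 1,372.39.
Rounded to nearest $5: Unit 1A $1,475; Unit PH1 $1,835; Unit 2B $1,735; Unit 2C $1,770; Unit 3A $1,370. Sum = $8,185.
Difference $8,190 − $8,185 = +$5 applied to largest allocation (Unit PH1): Unit PH1 becomes $1,840.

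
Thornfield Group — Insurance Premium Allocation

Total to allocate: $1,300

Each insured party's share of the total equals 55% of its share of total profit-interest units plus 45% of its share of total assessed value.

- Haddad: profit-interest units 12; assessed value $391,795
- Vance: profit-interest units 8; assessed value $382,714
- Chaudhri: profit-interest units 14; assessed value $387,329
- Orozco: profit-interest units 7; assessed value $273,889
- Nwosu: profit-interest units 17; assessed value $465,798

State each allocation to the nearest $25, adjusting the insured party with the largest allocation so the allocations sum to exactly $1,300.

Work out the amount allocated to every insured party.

Haddad: $275; Vance: $225; Chaudhri: $300; Orozco: $175; Nwosu: $325

Profit-interest units total 58; assessed value total 1,901,525.
Composite weights (55% profit-interest units + 45% assessed value): Haddad 0.2065; Vance 0.1664; Chaudhri 0.2244; Orozco 0.1312; Nwosu 0.2714.
Proportional shares: Haddad 268.47; Vance 216.36; Chaudhri 291.75; Orozco 170.55; Nwosu 352.87.
After rounding ($25): Haddad $275; Vance $225; Chaudhri $300; Orozco $175; Nwosu $350. Sum = $1,325.
Difference $1,300 − $1,325 = −$25 applied to largest allocation (Nwosu): Nwosu becomes $325.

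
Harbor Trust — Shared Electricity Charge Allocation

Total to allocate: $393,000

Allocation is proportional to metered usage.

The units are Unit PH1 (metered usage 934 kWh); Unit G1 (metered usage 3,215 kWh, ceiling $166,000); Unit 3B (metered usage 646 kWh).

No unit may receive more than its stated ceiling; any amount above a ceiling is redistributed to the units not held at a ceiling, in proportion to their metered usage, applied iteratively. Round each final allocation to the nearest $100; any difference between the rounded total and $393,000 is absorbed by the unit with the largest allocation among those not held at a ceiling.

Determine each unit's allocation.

Unit PH1: $134,200 · Unit G1: $166,000 · Unit 3B: $92,800

Sum of metered usage: 4,795.
Pro-rata shares before constraints: Unit PH1 76,550.99; Unit G1 263,502.61; Unit 3B 52,946.40.
Held at cap: Unit G1 ($166,000); remaining pool $227,000 reallocated over remaining metered usage 1,580.
Remaining shares: Unit PH1 134,188.61 → $134,200; Unit 3B 92,811.39 → $92,800.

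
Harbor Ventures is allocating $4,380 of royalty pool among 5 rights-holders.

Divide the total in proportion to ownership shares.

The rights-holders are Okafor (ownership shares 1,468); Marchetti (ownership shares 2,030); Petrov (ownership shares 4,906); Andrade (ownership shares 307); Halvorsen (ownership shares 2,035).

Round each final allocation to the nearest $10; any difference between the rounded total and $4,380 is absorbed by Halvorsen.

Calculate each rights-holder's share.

Combined ownership shares = 10,746.
Proportional shares: Okafor 1,468/10,746 × $4,380 = 598.35; Marchetti 2,030/10,746 × $4,380 = 827.41; Petrov 4,906/10,746 × $4,380 = 1,999.65; Andrade 307/10,746 × $4,380 = 125.13; Halvorsen 2,035/10,746 × $4,380 = 829.45.
Rounded to nearest $10: Okafor $600; Marchetti $830; Petrov $2,000; Andrade $130; Halvorsen $830. Sum = $4,390.
Difference $4,380 − $4,390 = −$10 applied to Halvorsen: Halvorsen becomes $820.

Okafor: $600; Marchetti: $830; Petrov: $2,000; Andrade: $130; Halvorsen: $820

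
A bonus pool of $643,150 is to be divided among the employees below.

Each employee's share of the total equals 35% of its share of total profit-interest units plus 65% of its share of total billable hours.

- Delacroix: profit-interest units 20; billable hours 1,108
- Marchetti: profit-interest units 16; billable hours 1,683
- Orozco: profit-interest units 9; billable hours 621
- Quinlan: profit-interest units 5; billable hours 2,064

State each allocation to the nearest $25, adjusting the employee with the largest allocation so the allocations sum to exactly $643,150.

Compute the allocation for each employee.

Totals — profit-interest units 50, billable hours 5,476.
Combined weights (35% profit-interest units + 65% billable hours): Delacroix 0.2715; Marchetti 0.3118; Orozco 0.1367; Quinlan 0.2800.
Pro-rata amounts: Delacroix 174,627.67; Marchetti 200,515.99; Orozco 87,926.69; Quinlan 180,079.65.
After rounding ($25): Delacroix $174,625; Marchetti $200,525; Orozco $87,925; Quinlan $180,075. Sum = $643,150.
Sum already equals the total — no adjustment.

Delacroix: $174,625 | Marchetti: $200,525 | Orozco: $87,925 | Quinlan: $180,075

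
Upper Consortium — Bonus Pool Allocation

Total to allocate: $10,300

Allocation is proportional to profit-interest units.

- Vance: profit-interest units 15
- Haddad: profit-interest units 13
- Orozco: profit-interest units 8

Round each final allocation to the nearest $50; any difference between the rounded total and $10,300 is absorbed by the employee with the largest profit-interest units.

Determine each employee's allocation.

Vance: $4,300; Haddad: $3,700; Orozco: $2,300

Sum of profit-interest units: 15 + 13 + 8 = 36.
Raw shares: Vance 4,291.67; Haddad 3,719.44; Orozco 2,288.89.
Rounded to nearest $50: Vance $4,300; Haddad $3,700; Orozco $2,300. Sum = $10,300.
No rounding difference to absorb.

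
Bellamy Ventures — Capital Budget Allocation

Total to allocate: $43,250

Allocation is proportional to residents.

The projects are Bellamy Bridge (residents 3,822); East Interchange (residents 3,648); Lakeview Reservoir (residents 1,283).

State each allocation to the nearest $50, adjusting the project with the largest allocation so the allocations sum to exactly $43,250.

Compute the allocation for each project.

Bellamy Bridge: $18,850 · East Interchange: $18,050 · Lakeview Reservoir: $6,350

Total residents = 8,753.
Pro-rata amounts: Bellamy Bridge 3,822/8,753 × $43,250 = 18,885.13; East Interchange 3,648/8,753 × $43,250 = 18,025.36; Lakeview Reservoir 1,283/8,753 × $43,250 = 6,339.51.
Rounded to nearest $50: Bellamy Bridge $18,900; East Interchange $18,050; Lakeview Reservoir $6,350. Sum = $43,300.
Difference $43,250 − $43,300 = −$50 applied to largest allocation (Bellamy Bridge): Bellamy Bridge becomes $18,850.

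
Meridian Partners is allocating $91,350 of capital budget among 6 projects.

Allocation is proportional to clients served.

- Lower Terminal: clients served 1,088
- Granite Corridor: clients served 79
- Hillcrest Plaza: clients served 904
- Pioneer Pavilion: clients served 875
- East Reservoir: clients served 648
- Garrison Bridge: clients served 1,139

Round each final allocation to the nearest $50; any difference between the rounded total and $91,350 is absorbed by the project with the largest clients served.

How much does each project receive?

Combined clients served = 1,088 + 79 + 904 + 875 + 648 + 1,139 = 4,733.
Unrounded shares: Lower Terminal 20,999.11; Granite Corridor 1,524.75; Hillcrest Plaza 17,447.79; Pioneer Pavilion 16,888.07; East Reservoir 12,506.82; Garrison Bridge 21,983.45.
At nearest $50: Lower Terminal $21,000; Granite Corridor $1,500; Hillcrest Plaza $17,450; Pioneer Pavilion $16,900; East Reservoir $12,500; Garrison Bridge $22,000. Sum = $91,350.
Rounded total matches; no reconciliation needed.

Lower Terminal: $21,000 · Granite Corridor: $1,500 · Hillcrest Plaza: $17,450 · Pioneer Pavilion: $16,900 · East Reservoir: $12,500 · Garrison Bridge: $22,000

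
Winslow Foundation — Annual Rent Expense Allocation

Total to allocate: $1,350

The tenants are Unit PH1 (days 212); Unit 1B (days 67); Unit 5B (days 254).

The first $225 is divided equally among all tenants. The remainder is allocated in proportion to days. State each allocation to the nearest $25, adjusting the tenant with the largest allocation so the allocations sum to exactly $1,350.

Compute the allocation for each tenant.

Unit PH1: $525 | Unit 1B: $225 | Unit 5B: $600

First tranche $225 split equally: $75 each.
Remainder $1,125 by days (total 533): Unit PH1 447.47 → $450; Unit 1B 141.42 → $150; Unit 5B 536.12 → $525.
Totals: Unit PH1 $75 + $450 = $525; Unit 1B $75 + $150 = $225; Unit 5B $75 + $525 = $600.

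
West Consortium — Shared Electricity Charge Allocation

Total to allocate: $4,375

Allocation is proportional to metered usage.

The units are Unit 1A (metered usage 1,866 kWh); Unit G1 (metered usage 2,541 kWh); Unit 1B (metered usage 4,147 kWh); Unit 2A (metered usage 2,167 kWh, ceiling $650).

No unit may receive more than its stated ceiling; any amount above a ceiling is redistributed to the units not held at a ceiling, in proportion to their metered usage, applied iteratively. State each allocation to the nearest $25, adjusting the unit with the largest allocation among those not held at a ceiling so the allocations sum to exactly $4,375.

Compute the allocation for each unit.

Unit 1A: $825 | Unit G1: $1,100 | Unit 1B: $1,800 | Unit 2A: $650

Combined metered usage = 10,721.
Unconstrained shares: Unit 1A 761.47; Unit G1 1,036.93; Unit 1B 1,692.30; Unit 2A 884.30.
Cap binds for Unit 2A ($650); residual $3,725 reallocated over remaining metered usage 8,554.
Remaining shares: Unit 1A 812.58 → $825; Unit G1 1,106.53 → $1,100; Unit 1B 1,805.89 → $1,800.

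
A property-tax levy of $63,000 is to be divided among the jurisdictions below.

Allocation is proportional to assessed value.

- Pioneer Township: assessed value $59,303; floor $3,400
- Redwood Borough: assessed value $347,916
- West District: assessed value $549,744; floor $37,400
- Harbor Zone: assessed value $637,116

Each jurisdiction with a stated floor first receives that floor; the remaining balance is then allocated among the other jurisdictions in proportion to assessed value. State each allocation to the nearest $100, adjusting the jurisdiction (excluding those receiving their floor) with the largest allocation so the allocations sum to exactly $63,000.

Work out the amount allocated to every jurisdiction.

Fund the minimums — Pioneer Township $3,400; West District $37,400. Remaining pool $22,200.
Remaining pool split over remaining assessed value 985,032: Redwood Borough 7,841.10 → $7,800; Harbor Zone 14,358.90 → $14,400.

Pioneer Township: $3,400; Redwood Borough: $7,800; West District: $37,400; Harbor Zone: $14,400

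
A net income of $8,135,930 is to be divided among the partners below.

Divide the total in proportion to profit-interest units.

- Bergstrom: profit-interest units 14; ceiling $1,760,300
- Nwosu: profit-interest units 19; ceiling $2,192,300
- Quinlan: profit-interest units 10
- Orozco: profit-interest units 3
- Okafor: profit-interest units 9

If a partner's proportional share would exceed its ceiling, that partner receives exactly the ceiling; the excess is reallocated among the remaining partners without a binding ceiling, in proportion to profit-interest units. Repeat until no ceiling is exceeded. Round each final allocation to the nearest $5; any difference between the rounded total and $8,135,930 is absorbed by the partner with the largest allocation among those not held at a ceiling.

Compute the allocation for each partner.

Bergstrom: $1,760,300 · Nwosu: $2,192,300 · Quinlan: $1,901,515 · Orozco: $570,455 · Okafor: $1,711,360

Sum of profit-interest units: 55.
Proportional shares (ignoring caps): Bergstrom 2,070,964.00; Nwosu 2,810,594.00; Quinlan 1,479,260.00; Orozco 443,778.00; Okafor 1,331,334.00.
Capped: Bergstrom ($1,760,300), Nwosu ($2,192,300); remaining pool $4,183,330 reallocated over remaining profit-interest units 22.
Redistributed shares: Quinlan 1,901,513.64 → $1,901,515; Orozco 570,454.09 → $570,455; Okafor 1,711,362.27 → $1,711,360.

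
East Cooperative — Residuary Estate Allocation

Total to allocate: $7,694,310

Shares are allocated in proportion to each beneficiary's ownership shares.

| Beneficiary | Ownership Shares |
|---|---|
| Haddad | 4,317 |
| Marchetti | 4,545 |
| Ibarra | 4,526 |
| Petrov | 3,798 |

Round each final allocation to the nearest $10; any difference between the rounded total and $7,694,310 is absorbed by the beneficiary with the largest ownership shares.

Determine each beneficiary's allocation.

Haddad: $1,932,760 · Marchetti: $2,034,820 · Ibarra: $2,026,330 · Petrov: $1,700,400

Ownership shares total: 4,317 + 4,545 + 4,526 + 3,798 = 17,186.
Raw shares: Haddad 1,932,755.51; Marchetti 2,034,832.94; Ibarra 2,026,326.49; Petrov 1,700,395.05.
Rounded to nearest $10: Haddad $1,932,760; Marchetti $2,034,830; Ibarra $2,026,330; Petrov $1,700,400. Sum = $7,694,320.
Difference $7,694,310 − $7,694,320 = −$10 applied to largest ownership shares (Marchetti): Marchetti becomes $2,034,820.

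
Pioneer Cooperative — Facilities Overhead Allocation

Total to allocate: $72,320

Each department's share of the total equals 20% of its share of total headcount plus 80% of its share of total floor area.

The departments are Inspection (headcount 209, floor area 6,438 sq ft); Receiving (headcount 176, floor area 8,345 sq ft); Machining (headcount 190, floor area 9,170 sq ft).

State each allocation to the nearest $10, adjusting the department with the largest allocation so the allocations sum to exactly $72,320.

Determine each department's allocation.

Totals — headcount 575, floor area 23,953.
Blended shares (20% headcount + 80% floor area): Inspection 0.2877; Receiving 0.3399; Machining 0.3724.
Raw shares: Inspection 20,807.67; Receiving 24,583.73; Machining 26,928.60.
Rounded to nearest $10: Inspection $20,810; Receiving $24,580; Machining $26,930. Sum = $72,320.
No rounding difference to absorb.

Inspection: $20,810; Receiving: $24,580; Machining: $26,930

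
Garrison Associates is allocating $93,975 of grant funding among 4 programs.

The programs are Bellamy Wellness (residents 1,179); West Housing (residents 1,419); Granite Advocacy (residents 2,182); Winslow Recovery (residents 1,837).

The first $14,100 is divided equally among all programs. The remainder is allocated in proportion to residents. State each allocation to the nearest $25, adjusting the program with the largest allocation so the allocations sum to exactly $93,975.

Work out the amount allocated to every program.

Bellamy Wellness: $17,750 | West Housing: $20,650 | Granite Advocacy: $29,875 | Winslow Recovery: $25,700

Equal tier: $14,100 ÷ 4 = $3,525 apiece.
Remainder $79,875 by residents (total 6,617): Bellamy Wellness 14,231.92 → $14,225; West Housing 17,129.00 → $17,125; Granite Advocacy 26,339.32 → $26,350; Winslow Recovery 22,174.76 → $22,175.
Totals: Bellamy Wellness $3,525 + $14,225 = $17,750; West Housing $3,525 + $17,125 = $20,650; Granite Advocacy $3,525 + $26,350 = $29,875; Winslow Recovery $3,525 + $22,175 = $25,700.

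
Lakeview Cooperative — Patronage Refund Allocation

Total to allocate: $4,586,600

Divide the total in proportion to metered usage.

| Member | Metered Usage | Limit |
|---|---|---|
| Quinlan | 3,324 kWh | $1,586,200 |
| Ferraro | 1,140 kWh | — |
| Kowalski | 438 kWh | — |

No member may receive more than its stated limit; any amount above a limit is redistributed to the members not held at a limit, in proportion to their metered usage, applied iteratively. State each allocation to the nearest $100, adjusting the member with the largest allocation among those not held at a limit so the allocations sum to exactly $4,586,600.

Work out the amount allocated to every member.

Sum of metered usage: 4,902.
Pro-rata shares before constraints: Quinlan 3,110,130.23; Ferraro 1,066,651.16; Kowalski 409,818.60.
Held at cap: Quinlan ($1,586,200); remaining pool $3,000,400 reallocated over remaining metered usage 1,578.
Remaining shares: Ferraro 2,167,589.35 → $2,167,600; Kowalski 832,810.65 → $832,800.

Quinlan: $1,586,200 · Ferraro: $2,167,600 · Kowalski: $832,800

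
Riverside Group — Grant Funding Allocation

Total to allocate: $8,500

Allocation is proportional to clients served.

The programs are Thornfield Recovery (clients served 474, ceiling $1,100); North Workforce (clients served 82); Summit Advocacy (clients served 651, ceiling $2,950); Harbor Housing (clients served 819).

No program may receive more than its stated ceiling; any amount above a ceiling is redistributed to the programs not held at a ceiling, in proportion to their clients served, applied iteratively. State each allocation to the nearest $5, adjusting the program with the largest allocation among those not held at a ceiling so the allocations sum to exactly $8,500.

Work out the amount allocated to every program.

Thornfield Recovery: $1,100 · North Workforce: $405 · Summit Advocacy: $2,950 · Harbor Housing: $4,045

Clients served total: 2,026.
Unconstrained shares: Thornfield Recovery 1,988.65; North Workforce 344.03; Summit Advocacy 2,731.24; Harbor Housing 3,436.08.
Capped: Thornfield Recovery ($1,100); remaining pool $7,400 reallocated over remaining clients served 1,552.
Capped: Summit Advocacy ($2,950); remaining pool $4,450 reallocated over remaining clients served 901.
Redistributed shares: North Workforce 404.99 → $405; Harbor Housing 4,045.01 → $4,045.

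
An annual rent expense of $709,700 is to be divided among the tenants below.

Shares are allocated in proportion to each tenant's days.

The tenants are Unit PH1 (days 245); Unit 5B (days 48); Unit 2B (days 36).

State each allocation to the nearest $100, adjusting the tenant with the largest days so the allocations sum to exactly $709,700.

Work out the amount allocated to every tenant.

Unit PH1: $528,500 | Unit 5B: $103,500 | Unit 2B: $77,700

Combined days = 245 + 48 + 36 = 329.
Proportional shares: Unit PH1 528,500.00; Unit 5B 103,542.86; Unit 2B 77,657.14.
After rounding ($100): Unit PH1 $528,500; Unit 5B $103,500; Unit 2B $77,700. Sum = $709,700.
Sum already equals the total — no adjustment.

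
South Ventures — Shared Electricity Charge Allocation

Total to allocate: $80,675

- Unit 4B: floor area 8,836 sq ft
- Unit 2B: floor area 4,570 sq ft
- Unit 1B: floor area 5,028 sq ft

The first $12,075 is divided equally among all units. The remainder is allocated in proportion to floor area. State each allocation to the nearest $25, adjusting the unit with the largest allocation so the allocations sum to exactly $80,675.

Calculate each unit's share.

Equal tier: $12,075 ÷ 3 = $4,025 apiece.
Remainder $68,600 by floor area (total 18,434): Unit 4B 32,882.15 → $32,875; Unit 2B 17,006.73 → $17,000; Unit 1B 18,711.12 → $18,700.
Rounding difference +$25 on remainder applied to Unit 4B.
Totals: Unit 4B $4,025 + $32,900 = $36,925; Unit 2B $4,025 + $17,000 = $21,025; Unit 1B $4,025 + $18,700 = $22,725.

Unit 4B: $36,925; Unit 2B: $21,025; Unit 1B: $22,725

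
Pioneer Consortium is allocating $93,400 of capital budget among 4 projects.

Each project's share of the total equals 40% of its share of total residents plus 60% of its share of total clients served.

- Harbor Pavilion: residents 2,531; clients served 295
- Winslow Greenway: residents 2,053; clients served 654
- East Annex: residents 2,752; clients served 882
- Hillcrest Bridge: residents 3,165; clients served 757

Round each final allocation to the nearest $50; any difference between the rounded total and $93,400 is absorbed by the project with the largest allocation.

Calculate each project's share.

Totals — residents 10,501, clients served 2,588.
Composite weights (40% residents + 60% clients served): Harbor Pavilion 0.1648; Winslow Greenway 0.2298; East Annex 0.3093; Hillcrest Bridge 0.2961.
Raw shares: Harbor Pavilion 15,392.55; Winslow Greenway 21,465.65; East Annex 28,889.59; Hillcrest Bridge 27,652.22.
At nearest $50: Harbor Pavilion $15,400; Winslow Greenway $21,450; East Annex $28,900; Hillcrest Bridge $27,650. Sum = $93,400.
Rounded total matches; no reconciliation needed.

Harbor Pavilion: $15,400 · Winslow Greenway: $21,450 · East Annex: $28,900 · Hillcrest Bridge: $27,650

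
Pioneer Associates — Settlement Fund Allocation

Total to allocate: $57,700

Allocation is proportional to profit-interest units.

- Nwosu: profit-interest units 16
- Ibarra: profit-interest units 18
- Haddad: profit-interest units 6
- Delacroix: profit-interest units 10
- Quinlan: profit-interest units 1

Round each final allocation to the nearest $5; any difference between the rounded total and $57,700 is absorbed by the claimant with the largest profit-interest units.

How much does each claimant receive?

Total profit-interest units = 16 + 18 + 6 + 10 + 1 = 51.
Pro-rata amounts: Nwosu 18,101.96; Ibarra 20,364.71; Haddad 6,788.24; Delacroix 11,313.73; Quinlan 1,131.37.
Rounded to nearest $5: Nwosu $18,100; Ibarra $20,365; Haddad $6,790; Delacroix $11,315; Quinlan $1,130. Sum = $57,700.
Sum already equals the total — no adjustment.

Nwosu: $18,100 · Ibarra: $20,365 · Haddad: $6,790 · Delacroix: $11,315 · Quinlan: $1,130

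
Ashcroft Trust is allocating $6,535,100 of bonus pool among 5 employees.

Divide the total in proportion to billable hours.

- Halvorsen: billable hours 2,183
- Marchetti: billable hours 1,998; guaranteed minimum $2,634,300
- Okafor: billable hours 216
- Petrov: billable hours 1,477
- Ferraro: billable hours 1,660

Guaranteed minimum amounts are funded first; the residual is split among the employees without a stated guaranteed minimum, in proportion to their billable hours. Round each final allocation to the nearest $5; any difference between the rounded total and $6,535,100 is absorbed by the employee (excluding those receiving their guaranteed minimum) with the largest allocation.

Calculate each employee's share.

Fund the minimums — Marchetti $2,634,300. Balance $3,900,800.
Balance split over remaining billable hours 5,536: Halvorsen 1,538,194.80 → $1,538,195; Okafor 152,198.84 → $152,200; Petrov 1,040,730.06 → $1,040,730; Ferraro 1,169,676.30 → $1,169,675.

Halvorsen: $1,538,195 · Marchetti: $2,634,300 · Okafor: $152,200 · Petrov: $1,040,730 · Ferraro: $1,169,675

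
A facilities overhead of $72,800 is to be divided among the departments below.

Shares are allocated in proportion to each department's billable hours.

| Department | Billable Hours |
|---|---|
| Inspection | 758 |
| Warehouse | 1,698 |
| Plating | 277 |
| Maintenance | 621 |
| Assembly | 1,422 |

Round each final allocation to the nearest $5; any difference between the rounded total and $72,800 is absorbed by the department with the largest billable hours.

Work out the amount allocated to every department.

Total billable hours = 758 + 1,698 + 277 + 621 + 1,422 = 4,776.
Unrounded shares: Inspection 11,554.10; Warehouse 25,882.41; Plating 4,222.28; Maintenance 9,465.83; Assembly 21,675.38.
Rounded to nearest $5: Inspection $11,555; Warehouse $25,880; Plating $4,220; Maintenance $9,465; Assembly $21,675. Sum = $72,795.
Difference $72,800 − $72,795 = +$5 applied to largest billable hours (Warehouse): Warehouse becomes $25,885.

Inspection: $11,555; Warehouse: $25,885; Plating: $4,220; Maintenance: $9,465; Assembly: $21,675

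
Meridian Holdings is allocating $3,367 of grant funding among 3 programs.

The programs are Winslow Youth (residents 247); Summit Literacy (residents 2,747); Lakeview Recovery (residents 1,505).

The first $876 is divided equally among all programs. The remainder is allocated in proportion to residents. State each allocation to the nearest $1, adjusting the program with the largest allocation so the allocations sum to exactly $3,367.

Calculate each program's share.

Winslow Youth: $429 | Summit Literacy: $1,813 | Lakeview Recovery: $1,125

First tranche $876 split equally: $292 each.
Remainder $2,491 by residents (total 4,499): Winslow Youth 136.76 → $137; Summit Literacy 1,520.96 → $1,521; Lakeview Recovery 833.29 → $833.
Totals: Winslow Youth $292 + $137 = $429; Summit Literacy $292 + $1,521 = $1,813; Lakeview Recovery $292 + $833 = $1,125.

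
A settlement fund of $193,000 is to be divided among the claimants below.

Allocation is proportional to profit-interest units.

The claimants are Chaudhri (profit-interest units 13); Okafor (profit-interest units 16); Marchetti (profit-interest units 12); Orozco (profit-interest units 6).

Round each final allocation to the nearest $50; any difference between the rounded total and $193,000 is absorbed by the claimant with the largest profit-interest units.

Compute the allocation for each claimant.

Combined profit-interest units = 47.
Pro-rata amounts: Chaudhri 13/47 × $193,000 = 53,382.98; Okafor 16/47 × $193,000 = 65,702.13; Marchetti 12/47 × $193,000 = 49,276.60; Orozco 6/47 × $193,000 = 24,638.30.
After rounding ($50): Chaudhri $53,400; Okafor $65,700; Marchetti $49,300; Orozco $24,650. Sum = $193,050.
Difference $193,000 − $193,050 = −$50 applied to largest profit-interest units (Okafor): Okafor becomes $65,650.

Chaudhri: $53,400 | Okafor: $65,650 | Marchetti: $49,300 | Orozco: $24,650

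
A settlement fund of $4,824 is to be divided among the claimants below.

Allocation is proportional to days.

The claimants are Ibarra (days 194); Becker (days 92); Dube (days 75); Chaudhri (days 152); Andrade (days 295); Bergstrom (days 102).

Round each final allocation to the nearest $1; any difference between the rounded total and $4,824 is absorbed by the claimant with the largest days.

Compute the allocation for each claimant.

Ibarra: $1,028 · Becker: $488 · Dube: $398 · Chaudhri: $806 · Andrade: $1,563 · Bergstrom: $541

Days total: 910.
Raw shares: Ibarra 194/910 × $4,824 = 1,028.41; Becker 92/910 × $4,824 = 487.70; Dube 75/910 × $4,824 = 397.58; Chaudhri 152/910 × $4,824 = 805.77; Andrade 295/910 × $4,824 = 1,563.82; Bergstrom 102/910 × $4,824 = 540.71.
At nearest $1: Ibarra $1,028; Becker $488; Dube $398; Chaudhri $806; Andrade $1,564; Bergstrom $541. Sum = $4,825.
Difference $4,824 − $4,825 = −$1 applied to largest days (Andrade): Andrade becomes $1,563.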